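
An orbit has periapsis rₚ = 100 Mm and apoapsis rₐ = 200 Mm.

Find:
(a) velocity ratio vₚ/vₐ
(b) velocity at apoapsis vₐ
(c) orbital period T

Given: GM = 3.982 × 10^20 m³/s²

Convert to SI: rₚ = 100 Mm = 1e+08 m; rₐ = 200 Mm = 2e+08 m.
(a) Conservation of angular momentum (rₚvₚ = rₐvₐ) gives vₚ/vₐ = rₐ/rₚ = 2e+08/1e+08 ≈ 2
(b) With a = (rₚ + rₐ)/2 = 1.5e+08 m, vₐ = √(GM (2/rₐ − 1/a)) = √(3.982e+20 · (2/2e+08 − 1/1.5e+08)) m/s ≈ 1.152e+06 m/s
(c) With a = (rₚ + rₐ)/2 = 1.5e+08 m, T = 2π √(a³/GM) = 2π √((1.5e+08)³/3.982e+20) s ≈ 578.5 s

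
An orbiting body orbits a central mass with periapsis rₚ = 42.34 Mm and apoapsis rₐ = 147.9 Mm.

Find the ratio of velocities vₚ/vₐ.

Convert to SI: rₚ = 42.34 Mm = 4.234e+07 m; rₐ = 147.9 Mm = 1.479e+08 m.
Conservation of angular momentum gives rₚvₚ = rₐvₐ, so vₚ/vₐ = rₐ/rₚ.
vₚ/vₐ = 1.479e+08 / 4.234e+07 ≈ 3.493.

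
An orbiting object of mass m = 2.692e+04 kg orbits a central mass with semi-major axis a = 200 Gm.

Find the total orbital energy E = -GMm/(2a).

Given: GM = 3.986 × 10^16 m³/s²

Convert to SI: a = 200 Gm = 2e+11 m.
E = −GMm / (2a).
E = −3.986e+16 · 2.692e+04 / (2 · 2e+11) J ≈ -2.683e+09 J = -2.683 GJ.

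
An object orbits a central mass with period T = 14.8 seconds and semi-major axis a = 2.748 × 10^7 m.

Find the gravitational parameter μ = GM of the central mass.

GM = 4π² · a³ / T².
GM = 4π² · (2.748e+07)³ / (14.8)² m³/s² ≈ 3.74e+21 m³/s² = 3.74 × 10^21 m³/s².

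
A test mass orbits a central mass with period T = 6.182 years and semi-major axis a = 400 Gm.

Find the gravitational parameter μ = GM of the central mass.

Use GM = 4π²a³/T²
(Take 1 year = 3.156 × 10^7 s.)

Convert to SI: T = 6.182 years = 1.95104e+08 s; a = 400 Gm = 4e+11 m.
GM = 4π² · a³ / T².
GM = 4π² · (4e+11)³ / (1.95104e+08)² m³/s² ≈ 6.638e+19 m³/s² = 6.638 × 10^19 m³/s².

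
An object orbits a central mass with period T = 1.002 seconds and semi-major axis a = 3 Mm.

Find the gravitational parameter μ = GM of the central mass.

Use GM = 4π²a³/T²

Convert to SI: a = 3 Mm = 3e+06 m.
GM = 4π² · a³ / T².
GM = 4π² · (3e+06)³ / (1.002)² m³/s² ≈ 1.062e+21 m³/s² = 1.062 × 10^21 m³/s².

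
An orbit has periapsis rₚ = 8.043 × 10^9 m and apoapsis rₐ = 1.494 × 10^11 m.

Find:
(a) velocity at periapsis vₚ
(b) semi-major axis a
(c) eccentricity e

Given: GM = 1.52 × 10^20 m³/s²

(a) With a = (rₚ + rₐ)/2 = 7.87215e+10 m, vₚ = √(GM (2/rₚ − 1/a)) = √(1.52e+20 · (2/8.043e+09 − 1/7.87215e+10)) m/s ≈ 1.894e+05 m/s
(b) a = (rₚ + rₐ)/2 = (8.043e+09 + 1.494e+11)/2 ≈ 7.872e+10 m
(c) e = (rₐ − rₚ)/(rₐ + rₚ) = (1.494e+11 − 8.043e+09)/(1.494e+11 + 8.043e+09) ≈ 0.8978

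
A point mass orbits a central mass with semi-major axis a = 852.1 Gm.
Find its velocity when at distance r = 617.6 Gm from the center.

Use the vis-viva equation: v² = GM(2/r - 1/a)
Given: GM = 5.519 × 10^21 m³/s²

Convert to SI: a = 852.1 Gm = 8.521e+11 m; r = 617.6 Gm = 6.176e+11 m.
Vis-viva: v = √(GM · (2/r − 1/a)).
2/r − 1/a = 2/6.176e+11 − 1/8.521e+11 = 2.06477e-12 m⁻¹.
v = √(5.519e+21 · 2.06477e-12) m/s ≈ 1.067e+05 m/s = 106.7 km/s.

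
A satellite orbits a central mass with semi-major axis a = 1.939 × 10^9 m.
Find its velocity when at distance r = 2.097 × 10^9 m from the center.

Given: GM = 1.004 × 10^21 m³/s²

Vis-viva: v = √(GM · (2/r − 1/a)).
2/r − 1/a = 2/2.097e+09 − 1/1.939e+09 = 4.38014e-10 m⁻¹.
v = √(1.004e+21 · 4.38014e-10) m/s ≈ 6.631e+05 m/s = 663.1 km/s.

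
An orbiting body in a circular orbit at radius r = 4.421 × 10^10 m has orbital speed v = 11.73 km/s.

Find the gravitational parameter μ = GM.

Convert to SI: v = 11.73 km/s = 11730 m/s.
For a circular orbit v² = GM/r, so GM = v² · r.
GM = (11730)² · 4.421e+10 m³/s² ≈ 6.083e+18 m³/s² = 6.083 × 10^18 m³/s².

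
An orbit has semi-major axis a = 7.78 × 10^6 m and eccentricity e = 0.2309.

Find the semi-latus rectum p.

p = a (1 − e²).
p = 7.78e+06 · (1 − (0.2309)²) = 7.78e+06 · 0.946685 ≈ 7.365e+06 m = 7.365 × 10^6 m.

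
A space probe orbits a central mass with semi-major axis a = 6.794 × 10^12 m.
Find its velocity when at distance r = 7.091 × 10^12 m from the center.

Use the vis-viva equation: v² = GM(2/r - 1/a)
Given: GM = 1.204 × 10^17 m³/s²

Vis-viva: v = √(GM · (2/r − 1/a)).
2/r − 1/a = 2/7.091e+12 − 1/6.794e+12 = 1.34859e-13 m⁻¹.
v = √(1.204e+17 · 1.34859e-13) m/s ≈ 127.4 m/s = 127.4 m/s.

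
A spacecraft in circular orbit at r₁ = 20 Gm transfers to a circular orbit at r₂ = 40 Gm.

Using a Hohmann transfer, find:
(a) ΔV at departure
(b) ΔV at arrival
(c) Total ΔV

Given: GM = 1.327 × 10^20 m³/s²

Convert to SI: r₁ = 20 Gm = 2e+10 m; r₂ = 40 Gm = 4e+10 m.
Transfer semi-major axis: a_t = (r₁ + r₂)/2 = (2e+10 + 4e+10)/2 = 3e+10 m.
Circular speeds: v₁ = √(GM/r₁) = 81455.5 m/s, v₂ = √(GM/r₂) = 57597.7 m/s.
Transfer speeds (vis-viva v² = GM(2/r − 1/a_t)): v₁ᵗ = 94056.7 m/s, v₂ᵗ = 47028.4 m/s.
(a) ΔV₁ = |v₁ᵗ − v₁| ≈ 1.26e+04 m/s = 12.6 km/s.
(b) ΔV₂ = |v₂ − v₂ᵗ| ≈ 1.057e+04 m/s = 10.57 km/s.
(c) ΔV_total = ΔV₁ + ΔV₂ ≈ 2.317e+04 m/s = 23.17 km/s.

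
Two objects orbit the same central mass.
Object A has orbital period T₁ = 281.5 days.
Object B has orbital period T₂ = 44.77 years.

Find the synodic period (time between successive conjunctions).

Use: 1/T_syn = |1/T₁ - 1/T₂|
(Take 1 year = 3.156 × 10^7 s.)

Convert to SI: T₁ = 281.5 days = 2.43216e+07 s; T₂ = 44.77 years = 1.41294e+09 s.
T_syn = |T₁ · T₂ / (T₁ − T₂)|.
T_syn = |2.43216e+07 · 1.41294e+09 / (2.43216e+07 − 1.41294e+09)| s ≈ 2.475e+07 s = 286.4 days.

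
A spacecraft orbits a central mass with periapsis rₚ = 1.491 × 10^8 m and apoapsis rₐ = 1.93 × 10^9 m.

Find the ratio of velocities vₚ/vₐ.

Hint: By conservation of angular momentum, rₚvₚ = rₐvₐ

Conservation of angular momentum gives rₚvₚ = rₐvₐ, so vₚ/vₐ = rₐ/rₚ.
vₚ/vₐ = 1.93e+09 / 1.491e+08 ≈ 12.94.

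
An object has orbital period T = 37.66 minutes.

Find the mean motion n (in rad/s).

Convert to SI: T = 37.66 minutes = 2259.6 s.
n = 2π / T.
n = 2π / 2259.6 s ≈ 0.002781 rad/s.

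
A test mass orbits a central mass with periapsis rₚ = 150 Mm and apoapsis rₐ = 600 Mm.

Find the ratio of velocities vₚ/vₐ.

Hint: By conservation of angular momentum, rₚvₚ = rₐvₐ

Convert to SI: rₚ = 150 Mm = 1.5e+08 m; rₐ = 600 Mm = 6e+08 m.
Conservation of angular momentum gives rₚvₚ = rₐvₐ, so vₚ/vₐ = rₐ/rₚ.
vₚ/vₐ = 6e+08 / 1.5e+08 ≈ 4.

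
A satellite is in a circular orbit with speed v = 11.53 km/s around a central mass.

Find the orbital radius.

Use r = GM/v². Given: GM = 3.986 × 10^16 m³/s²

Convert to SI: v = 11.53 km/s = 11530 m/s.
For a circular orbit, v² = GM / r, so r = GM / v².
r = 3.986e+16 / (11530)² m ≈ 2.998e+08 m = 299.8 Mm.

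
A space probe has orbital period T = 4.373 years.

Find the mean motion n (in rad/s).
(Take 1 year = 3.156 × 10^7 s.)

Convert to SI: T = 4.373 years = 1.38012e+08 s.
n = 2π / T.
n = 2π / 1.38012e+08 s ≈ 4.553e-08 rad/s.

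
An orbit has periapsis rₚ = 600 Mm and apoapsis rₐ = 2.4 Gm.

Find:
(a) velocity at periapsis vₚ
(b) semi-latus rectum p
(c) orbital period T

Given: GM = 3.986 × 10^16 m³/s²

Convert to SI: rₚ = 600 Mm = 6e+08 m; rₐ = 2.4 Gm = 2.4e+09 m.
(a) With a = (rₚ + rₐ)/2 = 1.5e+09 m, vₚ = √(GM (2/rₚ − 1/a)) = √(3.986e+16 · (2/6e+08 − 1/1.5e+09)) m/s ≈ 1.031e+04 m/s
(b) From a = (rₚ + rₐ)/2 = 1.5e+09 m and e = (rₐ − rₚ)/(rₐ + rₚ) = 0.6, p = a(1 − e²) = 1.5e+09 · (1 − (0.6)²) ≈ 9.6e+08 m
(c) With a = (rₚ + rₐ)/2 = 1.5e+09 m, T = 2π √(a³/GM) = 2π √((1.5e+09)³/3.986e+16) s ≈ 1.828e+06 s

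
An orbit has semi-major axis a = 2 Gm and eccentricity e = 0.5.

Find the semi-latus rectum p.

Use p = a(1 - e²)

Convert to SI: a = 2 Gm = 2e+09 m.
p = a (1 − e²).
p = 2e+09 · (1 − (0.5)²) = 2e+09 · 0.75 ≈ 1.5e+09 m = 1.5 Gm.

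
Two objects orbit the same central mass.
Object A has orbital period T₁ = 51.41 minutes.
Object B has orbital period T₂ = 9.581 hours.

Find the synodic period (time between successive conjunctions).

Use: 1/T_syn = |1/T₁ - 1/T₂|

Convert to SI: T₁ = 51.41 minutes = 3084.6 s; T₂ = 9.581 hours = 34491.6 s.
T_syn = |T₁ · T₂ / (T₁ − T₂)|.
T_syn = |3084.6 · 34491.6 / (3084.6 − 34491.6)| s ≈ 3388 s = 56.46 minutes.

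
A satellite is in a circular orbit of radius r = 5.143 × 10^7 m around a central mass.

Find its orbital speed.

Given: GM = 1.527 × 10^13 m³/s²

For a circular orbit, gravity supplies the centripetal force, so v = √(GM / r).
v = √(1.527e+13 / 5.143e+07) m/s ≈ 544.9 m/s = 544.9 m/s.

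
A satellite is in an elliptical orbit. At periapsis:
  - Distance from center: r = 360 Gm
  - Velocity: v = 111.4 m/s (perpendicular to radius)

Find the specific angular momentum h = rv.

Convert to SI: r = 360 Gm = 3.6e+11 m.
With v perpendicular to r, h = r · v.
h = 3.6e+11 · 111.4 m²/s ≈ 4.01e+13 m²/s.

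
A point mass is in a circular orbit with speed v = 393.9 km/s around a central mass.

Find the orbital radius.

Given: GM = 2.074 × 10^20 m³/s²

Convert to SI: v = 393.9 km/s = 393900 m/s.
For a circular orbit, v² = GM / r, so r = GM / v².
r = 2.074e+20 / (393900)² m ≈ 1.337e+09 m = 1.337 × 10^9 m.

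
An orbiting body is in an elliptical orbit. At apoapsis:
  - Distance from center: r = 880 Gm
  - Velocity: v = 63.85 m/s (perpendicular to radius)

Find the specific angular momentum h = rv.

Convert to SI: r = 880 Gm = 8.8e+11 m.
With v perpendicular to r, h = r · v.
h = 8.8e+11 · 63.85 m²/s ≈ 5.619e+13 m²/s.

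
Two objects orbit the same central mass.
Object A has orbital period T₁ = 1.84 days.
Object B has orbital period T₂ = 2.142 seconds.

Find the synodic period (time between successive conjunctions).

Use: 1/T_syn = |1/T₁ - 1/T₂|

Convert to SI: T₁ = 1.84 days = 158976 s.
T_syn = |T₁ · T₂ / (T₁ − T₂)|.
T_syn = |158976 · 2.142 / (158976 − 2.142)| s ≈ 2.142 s = 2.142 seconds.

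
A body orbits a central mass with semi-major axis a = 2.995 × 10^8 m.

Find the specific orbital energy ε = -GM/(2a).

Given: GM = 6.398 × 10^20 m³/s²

ε = −GM / (2a).
ε = −6.398e+20 / (2 · 2.995e+08) J/kg ≈ -1.068e+12 J/kg = -1068 GJ/kg.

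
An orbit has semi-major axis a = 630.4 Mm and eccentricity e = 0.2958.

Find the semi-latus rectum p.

Convert to SI: a = 630.4 Mm = 6.304e+08 m.
p = a (1 − e²).
p = 6.304e+08 · (1 − (0.2958)²) = 6.304e+08 · 0.912502 ≈ 5.752e+08 m = 575.2 Mm.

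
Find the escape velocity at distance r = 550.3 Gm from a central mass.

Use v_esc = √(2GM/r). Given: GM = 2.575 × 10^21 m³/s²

Convert to SI: r = 550.3 Gm = 5.503e+11 m.
Escape velocity comes from setting total energy to zero: ½v² − GM/r = 0 ⇒ v_esc = √(2GM / r).
v_esc = √(2 · 2.575e+21 / 5.503e+11) m/s ≈ 9.674e+04 m/s = 96.74 km/s.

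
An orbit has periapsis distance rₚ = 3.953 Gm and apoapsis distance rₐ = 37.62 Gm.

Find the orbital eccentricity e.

Convert to SI: rₚ = 3.953 Gm = 3.953e+09 m; rₐ = 37.62 Gm = 3.762e+10 m.
e = (rₐ − rₚ) / (rₐ + rₚ).
e = (3.762e+10 − 3.953e+09) / (3.762e+10 + 3.953e+09) = 3.3667e+10 / 4.1573e+10 ≈ 0.8098.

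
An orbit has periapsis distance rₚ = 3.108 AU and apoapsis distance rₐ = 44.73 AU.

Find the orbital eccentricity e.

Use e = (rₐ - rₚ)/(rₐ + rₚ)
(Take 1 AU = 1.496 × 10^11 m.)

Convert to SI: rₚ = 3.108 AU = 4.64957e+11 m; rₐ = 44.73 AU = 6.69161e+12 m.
e = (rₐ − rₚ) / (rₐ + rₚ).
e = (6.69161e+12 − 4.64957e+11) / (6.69161e+12 + 4.64957e+11) = 6.22665e+12 / 7.15656e+12 ≈ 0.8701.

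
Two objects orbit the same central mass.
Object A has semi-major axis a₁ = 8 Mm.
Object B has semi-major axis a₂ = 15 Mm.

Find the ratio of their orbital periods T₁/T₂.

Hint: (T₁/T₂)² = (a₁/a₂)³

Convert to SI: a₁ = 8 Mm = 8e+06 m; a₂ = 15 Mm = 1.5e+07 m.
From Kepler's third law, (T₁/T₂)² = (a₁/a₂)³, so T₁/T₂ = (a₁/a₂)^(3/2).
a₁/a₂ = 8e+06 / 1.5e+07 = 0.533333.
T₁/T₂ = (0.533333)^(3/2) ≈ 0.3895.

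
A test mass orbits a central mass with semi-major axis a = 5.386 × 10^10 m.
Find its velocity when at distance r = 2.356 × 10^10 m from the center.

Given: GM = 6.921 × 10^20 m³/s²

Vis-viva: v = √(GM · (2/r − 1/a)).
2/r − 1/a = 2/2.356e+10 − 1/5.386e+10 = 6.6323e-11 m⁻¹.
v = √(6.921e+20 · 6.6323e-11) m/s ≈ 2.142e+05 m/s = 214.2 km/s.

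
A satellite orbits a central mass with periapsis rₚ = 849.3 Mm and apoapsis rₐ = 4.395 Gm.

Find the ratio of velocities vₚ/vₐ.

Convert to SI: rₚ = 849.3 Mm = 8.493e+08 m; rₐ = 4.395 Gm = 4.395e+09 m.
Conservation of angular momentum gives rₚvₚ = rₐvₐ, so vₚ/vₐ = rₐ/rₚ.
vₚ/vₐ = 4.395e+09 / 8.493e+08 ≈ 5.175.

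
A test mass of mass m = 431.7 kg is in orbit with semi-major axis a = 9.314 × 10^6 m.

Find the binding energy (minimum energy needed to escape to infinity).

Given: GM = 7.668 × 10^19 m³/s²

Total orbital energy is E = −GMm/(2a); binding energy is E_bind = −E = GMm/(2a).
E_bind = 7.668e+19 · 431.7 / (2 · 9.314e+06) J ≈ 1.777e+15 J = 1.777 PJ.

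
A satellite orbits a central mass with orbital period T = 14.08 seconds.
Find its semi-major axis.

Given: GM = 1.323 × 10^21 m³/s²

Invert Kepler's third law: a = (GM · T² / (4π²))^(1/3).
Substituting T = 14.08 s and GM = 1.323e+21 m³/s²:
a = (1.323e+21 · (14.08)² / (4π²))^(1/3) m
a ≈ 1.88e+07 m = 1.88 × 10^7 m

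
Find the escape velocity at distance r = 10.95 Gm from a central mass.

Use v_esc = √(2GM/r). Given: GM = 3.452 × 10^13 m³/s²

Convert to SI: r = 10.95 Gm = 1.095e+10 m.
Escape velocity comes from setting total energy to zero: ½v² − GM/r = 0 ⇒ v_esc = √(2GM / r).
v_esc = √(2 · 3.452e+13 / 1.095e+10) m/s ≈ 79.4 m/s = 79.4 m/s.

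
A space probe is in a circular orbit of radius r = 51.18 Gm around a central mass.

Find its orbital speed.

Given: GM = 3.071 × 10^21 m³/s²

Convert to SI: r = 51.18 Gm = 5.118e+10 m.
For a circular orbit, gravity supplies the centripetal force, so v = √(GM / r).
v = √(3.071e+21 / 5.118e+10) m/s ≈ 2.45e+05 m/s = 245 km/s.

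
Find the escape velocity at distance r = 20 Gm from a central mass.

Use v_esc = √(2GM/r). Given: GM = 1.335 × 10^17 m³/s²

Convert to SI: r = 20 Gm = 2e+10 m.
Escape velocity comes from setting total energy to zero: ½v² − GM/r = 0 ⇒ v_esc = √(2GM / r).
v_esc = √(2 · 1.335e+17 / 2e+10) m/s ≈ 3654 m/s = 3.654 km/s.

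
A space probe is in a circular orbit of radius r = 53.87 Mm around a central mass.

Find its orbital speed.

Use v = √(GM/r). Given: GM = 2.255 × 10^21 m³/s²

Convert to SI: r = 53.87 Mm = 5.387e+07 m.
For a circular orbit, gravity supplies the centripetal force, so v = √(GM / r).
v = √(2.255e+21 / 5.387e+07) m/s ≈ 6.47e+06 m/s = 6470 km/s.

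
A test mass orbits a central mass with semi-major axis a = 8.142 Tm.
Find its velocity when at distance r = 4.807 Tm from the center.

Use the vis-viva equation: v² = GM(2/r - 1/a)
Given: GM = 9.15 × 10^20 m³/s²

Convert to SI: a = 8.142 Tm = 8.142e+12 m; r = 4.807 Tm = 4.807e+12 m.
Vis-viva: v = √(GM · (2/r − 1/a)).
2/r − 1/a = 2/4.807e+12 − 1/8.142e+12 = 2.9324e-13 m⁻¹.
v = √(9.15e+20 · 2.9324e-13) m/s ≈ 1.638e+04 m/s = 16.38 km/s.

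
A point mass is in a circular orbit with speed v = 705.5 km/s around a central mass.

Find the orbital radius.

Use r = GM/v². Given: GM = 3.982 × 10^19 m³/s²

Convert to SI: v = 705.5 km/s = 705500 m/s.
For a circular orbit, v² = GM / r, so r = GM / v².
r = 3.982e+19 / (705500)² m ≈ 8e+07 m = 80 Mm.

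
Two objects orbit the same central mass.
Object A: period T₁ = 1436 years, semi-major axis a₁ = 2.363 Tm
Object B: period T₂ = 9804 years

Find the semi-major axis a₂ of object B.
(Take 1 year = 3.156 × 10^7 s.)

Convert to SI: T₁ = 1436 years = 4.53202e+10 s; a₁ = 2.363 Tm = 2.363e+12 m; T₂ = 9804 years = 3.09414e+11 s.
Kepler's third law: (T₁/T₂)² = (a₁/a₂)³ ⇒ a₂ = a₁ · (T₂/T₁)^(2/3).
T₂/T₁ = 3.09414e+11 / 4.53202e+10 = 6.8273.
a₂ = 2.363e+12 · (6.8273)^(2/3) m ≈ 8.504e+12 m = 8.504 Tm.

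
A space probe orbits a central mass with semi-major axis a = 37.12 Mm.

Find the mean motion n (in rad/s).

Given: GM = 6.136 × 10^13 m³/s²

Convert to SI: a = 37.12 Mm = 3.712e+07 m.
n = √(GM / a³).
n = √(6.136e+13 / (3.712e+07)³) rad/s ≈ 3.464e-05 rad/s.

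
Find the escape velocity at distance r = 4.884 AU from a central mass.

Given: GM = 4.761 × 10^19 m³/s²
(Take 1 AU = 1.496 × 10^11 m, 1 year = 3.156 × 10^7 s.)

Convert to SI: r = 4.884 AU = 7.30646e+11 m.
Escape velocity comes from setting total energy to zero: ½v² − GM/r = 0 ⇒ v_esc = √(2GM / r).
v_esc = √(2 · 4.761e+19 / 7.30646e+11) m/s ≈ 1.142e+04 m/s = 2.408 AU/year.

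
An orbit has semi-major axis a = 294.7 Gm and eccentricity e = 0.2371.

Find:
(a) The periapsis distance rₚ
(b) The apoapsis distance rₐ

Convert to SI: a = 294.7 Gm = 2.947e+11 m.
(a) rₚ = a(1 − e) = 2.947e+11 · (1 − 0.2371) = 2.947e+11 · 0.7629 ≈ 2.248e+11 m = 224.8 Gm.
(b) rₐ = a(1 + e) = 2.947e+11 · (1 + 0.2371) = 2.947e+11 · 1.2371 ≈ 3.646e+11 m = 364.6 Gm.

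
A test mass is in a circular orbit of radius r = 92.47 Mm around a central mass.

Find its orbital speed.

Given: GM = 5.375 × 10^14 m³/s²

Convert to SI: r = 92.47 Mm = 9.247e+07 m.
For a circular orbit, gravity supplies the centripetal force, so v = √(GM / r).
v = √(5.375e+14 / 9.247e+07) m/s ≈ 2411 m/s = 2.411 km/s.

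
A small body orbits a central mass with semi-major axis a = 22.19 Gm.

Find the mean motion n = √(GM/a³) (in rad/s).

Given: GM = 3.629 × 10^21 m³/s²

Convert to SI: a = 22.19 Gm = 2.219e+10 m.
n = √(GM / a³).
n = √(3.629e+21 / (2.219e+10)³) rad/s ≈ 1.822e-05 rad/s.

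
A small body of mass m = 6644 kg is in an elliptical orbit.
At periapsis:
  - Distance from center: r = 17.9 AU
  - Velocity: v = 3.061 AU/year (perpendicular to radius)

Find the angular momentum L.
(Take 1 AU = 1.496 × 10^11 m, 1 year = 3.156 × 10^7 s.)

Convert to SI: r = 17.9 AU = 2.67784e+12 m; v = 3.061 AU/year = 14509.7 m/s.
Since v is perpendicular to r, L = m · v · r.
L = 6644 · 14509.7 · 2.67784e+12 kg·m²/s ≈ 2.582e+20 kg·m²/s.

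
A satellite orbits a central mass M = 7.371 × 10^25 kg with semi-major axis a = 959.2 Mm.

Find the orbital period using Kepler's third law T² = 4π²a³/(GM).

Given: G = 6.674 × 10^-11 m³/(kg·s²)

Convert to SI: a = 959.2 Mm = 9.592e+08 m.
GM = G · M = 6.674e-11 · 7.371e+25 = 4.91941e+15 m³/s².
Kepler's third law: T = 2π √(a³ / GM).
Substituting a = 9.592e+08 m and GM = 4.91941e+15 m³/s²:
T = 2π √((9.592e+08)³ / 4.91941e+15) s
T ≈ 2.661e+06 s = 30.8 days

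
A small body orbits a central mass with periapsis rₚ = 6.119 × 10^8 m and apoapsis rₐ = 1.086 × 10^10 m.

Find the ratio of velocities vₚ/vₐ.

Conservation of angular momentum gives rₚvₚ = rₐvₐ, so vₚ/vₐ = rₐ/rₚ.
vₚ/vₐ = 1.086e+10 / 6.119e+08 ≈ 17.75.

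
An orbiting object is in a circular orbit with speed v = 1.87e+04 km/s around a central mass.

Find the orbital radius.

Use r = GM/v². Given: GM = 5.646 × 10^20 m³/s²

Convert to SI: v = 1.87e+04 km/s = 1.87e+07 m/s.
For a circular orbit, v² = GM / r, so r = GM / v².
r = 5.646e+20 / (1.87e+07)² m ≈ 1.615e+06 m = 1.615 Mm.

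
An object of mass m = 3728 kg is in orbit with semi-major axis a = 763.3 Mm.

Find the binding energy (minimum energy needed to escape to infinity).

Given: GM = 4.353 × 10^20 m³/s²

Convert to SI: a = 763.3 Mm = 7.633e+08 m.
Total orbital energy is E = −GMm/(2a); binding energy is E_bind = −E = GMm/(2a).
E_bind = 4.353e+20 · 3728 / (2 · 7.633e+08) J ≈ 1.063e+15 J = 1.063 PJ.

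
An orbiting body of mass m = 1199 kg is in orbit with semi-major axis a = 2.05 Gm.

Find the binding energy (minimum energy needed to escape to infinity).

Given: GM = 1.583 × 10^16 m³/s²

Convert to SI: a = 2.05 Gm = 2.05e+09 m.
Total orbital energy is E = −GMm/(2a); binding energy is E_bind = −E = GMm/(2a).
E_bind = 1.583e+16 · 1199 / (2 · 2.05e+09) J ≈ 4.629e+09 J = 4.629 GJ.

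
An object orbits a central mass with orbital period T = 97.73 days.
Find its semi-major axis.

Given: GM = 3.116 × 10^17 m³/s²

Convert to SI: T = 97.73 days = 8.44387e+06 s.
Invert Kepler's third law: a = (GM · T² / (4π²))^(1/3).
Substituting T = 8.44387e+06 s and GM = 3.116e+17 m³/s²:
a = (3.116e+17 · (8.44387e+06)² / (4π²))^(1/3) m
a ≈ 8.256e+09 m = 8.256 Gm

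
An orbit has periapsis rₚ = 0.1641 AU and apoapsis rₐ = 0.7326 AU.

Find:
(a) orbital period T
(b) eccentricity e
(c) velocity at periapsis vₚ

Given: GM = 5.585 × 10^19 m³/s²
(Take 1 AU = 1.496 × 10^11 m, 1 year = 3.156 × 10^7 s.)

Convert to SI: rₚ = 0.1641 AU = 2.45494e+10 m; rₐ = 0.7326 AU = 1.09597e+11 m.
(a) With a = (rₚ + rₐ)/2 = 6.70732e+10 m, T = 2π √(a³/GM) = 2π √((6.70732e+10)³/5.585e+19) s ≈ 1.46e+07 s
(b) e = (rₐ − rₚ)/(rₐ + rₚ) = (1.09597e+11 − 2.45494e+10)/(1.09597e+11 + 2.45494e+10) ≈ 0.634
(c) With a = (rₚ + rₐ)/2 = 6.70732e+10 m, vₚ = √(GM (2/rₚ − 1/a)) = √(5.585e+19 · (2/2.45494e+10 − 1/6.70732e+10)) m/s ≈ 6.097e+04 m/s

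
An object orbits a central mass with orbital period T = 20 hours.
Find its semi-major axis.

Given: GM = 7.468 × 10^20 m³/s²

Convert to SI: T = 20 hours = 72000 s.
Invert Kepler's third law: a = (GM · T² / (4π²))^(1/3).
Substituting T = 72000 s and GM = 7.468e+20 m³/s²:
a = (7.468e+20 · (72000)² / (4π²))^(1/3) m
a ≈ 4.611e+09 m = 4.611 Gm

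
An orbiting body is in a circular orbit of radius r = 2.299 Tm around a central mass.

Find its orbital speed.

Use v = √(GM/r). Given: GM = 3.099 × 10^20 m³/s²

Convert to SI: r = 2.299 Tm = 2.299e+12 m.
For a circular orbit, gravity supplies the centripetal force, so v = √(GM / r).
v = √(3.099e+20 / 2.299e+12) m/s ≈ 1.161e+04 m/s = 11.61 km/s.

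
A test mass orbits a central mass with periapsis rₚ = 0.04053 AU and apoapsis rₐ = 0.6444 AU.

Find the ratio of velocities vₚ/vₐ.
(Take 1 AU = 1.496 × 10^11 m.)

Convert to SI: rₚ = 0.04053 AU = 6.06329e+09 m; rₐ = 0.6444 AU = 9.64022e+10 m.
Conservation of angular momentum gives rₚvₚ = rₐvₐ, so vₚ/vₐ = rₐ/rₚ.
vₚ/vₐ = 9.64022e+10 / 6.06329e+09 ≈ 15.9.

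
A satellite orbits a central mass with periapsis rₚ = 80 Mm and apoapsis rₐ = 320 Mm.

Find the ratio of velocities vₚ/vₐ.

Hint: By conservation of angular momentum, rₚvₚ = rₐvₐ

Convert to SI: rₚ = 80 Mm = 8e+07 m; rₐ = 320 Mm = 3.2e+08 m.
Conservation of angular momentum gives rₚvₚ = rₐvₐ, so vₚ/vₐ = rₐ/rₚ.
vₚ/vₐ = 3.2e+08 / 8e+07 ≈ 4.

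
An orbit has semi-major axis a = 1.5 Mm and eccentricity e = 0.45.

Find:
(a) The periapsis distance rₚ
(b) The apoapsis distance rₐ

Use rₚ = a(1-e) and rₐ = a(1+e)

Convert to SI: a = 1.5 Mm = 1.5e+06 m.
(a) rₚ = a(1 − e) = 1.5e+06 · (1 − 0.45) = 1.5e+06 · 0.55 ≈ 8.25e+05 m = 825 km.
(b) rₐ = a(1 + e) = 1.5e+06 · (1 + 0.45) = 1.5e+06 · 1.45 ≈ 2.175e+06 m = 2.175 Mm.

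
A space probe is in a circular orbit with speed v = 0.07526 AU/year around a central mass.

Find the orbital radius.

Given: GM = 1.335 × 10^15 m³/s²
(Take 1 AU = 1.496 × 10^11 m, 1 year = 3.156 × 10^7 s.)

Convert to SI: v = 0.07526 AU/year = 356.746 m/s.
For a circular orbit, v² = GM / r, so r = GM / v².
r = 1.335e+15 / (356.746)² m ≈ 1.049e+10 m = 0.07012 AU.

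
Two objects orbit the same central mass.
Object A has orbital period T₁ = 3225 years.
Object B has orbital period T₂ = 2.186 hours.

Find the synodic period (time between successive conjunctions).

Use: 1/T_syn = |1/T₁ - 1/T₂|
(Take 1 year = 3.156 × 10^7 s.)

Convert to SI: T₁ = 3225 years = 1.01781e+11 s; T₂ = 2.186 hours = 7869.6 s.
T_syn = |T₁ · T₂ / (T₁ − T₂)|.
T_syn = |1.01781e+11 · 7869.6 / (1.01781e+11 − 7869.6)| s ≈ 7870 s = 2.186 hours.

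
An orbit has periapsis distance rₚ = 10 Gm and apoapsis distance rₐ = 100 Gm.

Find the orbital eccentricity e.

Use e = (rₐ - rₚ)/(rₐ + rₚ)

Convert to SI: rₚ = 10 Gm = 1e+10 m; rₐ = 100 Gm = 1e+11 m.
e = (rₐ − rₚ) / (rₐ + rₚ).
e = (1e+11 − 1e+10) / (1e+11 + 1e+10) = 9e+10 / 1.1e+11 ≈ 0.8182.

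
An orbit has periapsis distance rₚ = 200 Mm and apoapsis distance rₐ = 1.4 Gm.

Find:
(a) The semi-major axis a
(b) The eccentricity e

Convert to SI: rₚ = 200 Mm = 2e+08 m; rₐ = 1.4 Gm = 1.4e+09 m.
(a) a = (rₚ + rₐ) / 2 = (2e+08 + 1.4e+09) / 2 ≈ 8e+08 m = 800 Mm.
(b) e = (rₐ − rₚ) / (rₐ + rₚ) = (1.4e+09 − 2e+08) / (1.4e+09 + 2e+08) ≈ 0.75.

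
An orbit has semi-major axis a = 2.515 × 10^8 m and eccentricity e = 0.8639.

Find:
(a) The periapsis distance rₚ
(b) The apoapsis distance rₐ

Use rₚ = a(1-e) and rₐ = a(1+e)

(a) rₚ = a(1 − e) = 2.515e+08 · (1 − 0.8639) = 2.515e+08 · 0.1361 ≈ 3.423e+07 m = 3.423 × 10^7 m.
(b) rₐ = a(1 + e) = 2.515e+08 · (1 + 0.8639) = 2.515e+08 · 1.8639 ≈ 4.688e+08 m = 4.688 × 10^8 m.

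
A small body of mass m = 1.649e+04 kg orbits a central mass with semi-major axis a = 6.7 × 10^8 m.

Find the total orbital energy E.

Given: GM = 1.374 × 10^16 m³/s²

E = −GMm / (2a).
E = −1.374e+16 · 1.649e+04 / (2 · 6.7e+08) J ≈ -1.691e+11 J = -169.1 GJ.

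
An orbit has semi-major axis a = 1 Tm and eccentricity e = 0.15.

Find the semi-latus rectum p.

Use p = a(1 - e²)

Convert to SI: a = 1 Tm = 1e+12 m.
p = a (1 − e²).
p = 1e+12 · (1 − (0.15)²) = 1e+12 · 0.9775 ≈ 9.775e+11 m = 977.5 Gm.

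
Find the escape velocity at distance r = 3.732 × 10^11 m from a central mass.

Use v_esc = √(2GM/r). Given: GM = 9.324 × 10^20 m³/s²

Escape velocity comes from setting total energy to zero: ½v² − GM/r = 0 ⇒ v_esc = √(2GM / r).
v_esc = √(2 · 9.324e+20 / 3.732e+11) m/s ≈ 7.069e+04 m/s = 70.69 km/s.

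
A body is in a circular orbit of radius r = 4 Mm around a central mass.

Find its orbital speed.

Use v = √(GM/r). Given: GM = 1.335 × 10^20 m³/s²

Convert to SI: r = 4 Mm = 4e+06 m.
For a circular orbit, gravity supplies the centripetal force, so v = √(GM / r).
v = √(1.335e+20 / 4e+06) m/s ≈ 5.777e+06 m/s = 5777 km/s.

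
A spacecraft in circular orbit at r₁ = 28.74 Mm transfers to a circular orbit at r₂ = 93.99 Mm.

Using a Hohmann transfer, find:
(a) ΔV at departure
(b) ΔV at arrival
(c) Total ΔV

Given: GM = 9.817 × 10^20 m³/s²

Convert to SI: r₁ = 28.74 Mm = 2.874e+07 m; r₂ = 93.99 Mm = 9.399e+07 m.
Transfer semi-major axis: a_t = (r₁ + r₂)/2 = (2.874e+07 + 9.399e+07)/2 = 6.1365e+07 m.
Circular speeds: v₁ = √(GM/r₁) = 5.84448e+06 m/s, v₂ = √(GM/r₂) = 3.23183e+06 m/s.
Transfer speeds (vis-viva v² = GM(2/r − 1/a_t)): v₁ᵗ = 7.23313e+06 m/s, v₂ᵗ = 2.21173e+06 m/s.
(a) ΔV₁ = |v₁ᵗ − v₁| ≈ 1.389e+06 m/s = 1389 km/s.
(b) ΔV₂ = |v₂ − v₂ᵗ| ≈ 1.02e+06 m/s = 1020 km/s.
(c) ΔV_total = ΔV₁ + ΔV₂ ≈ 2.409e+06 m/s = 2409 km/s.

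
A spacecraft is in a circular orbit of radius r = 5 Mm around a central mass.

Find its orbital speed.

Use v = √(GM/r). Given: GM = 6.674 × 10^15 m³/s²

Convert to SI: r = 5 Mm = 5e+06 m.
For a circular orbit, gravity supplies the centripetal force, so v = √(GM / r).
v = √(6.674e+15 / 5e+06) m/s ≈ 3.653e+04 m/s = 36.53 km/s.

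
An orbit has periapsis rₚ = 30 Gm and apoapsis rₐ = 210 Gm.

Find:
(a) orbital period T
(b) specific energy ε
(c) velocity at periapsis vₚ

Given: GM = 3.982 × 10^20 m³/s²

Convert to SI: rₚ = 30 Gm = 3e+10 m; rₐ = 210 Gm = 2.1e+11 m.
(a) With a = (rₚ + rₐ)/2 = 1.2e+11 m, T = 2π √(a³/GM) = 2π √((1.2e+11)³/3.982e+20) s ≈ 1.309e+07 s
(b) With a = (rₚ + rₐ)/2 = 1.2e+11 m, ε = −GM/(2a) = −3.982e+20/(2 · 1.2e+11) J/kg ≈ -1.659e+09 J/kg
(c) With a = (rₚ + rₐ)/2 = 1.2e+11 m, vₚ = √(GM (2/rₚ − 1/a)) = √(3.982e+20 · (2/3e+10 − 1/1.2e+11)) m/s ≈ 1.524e+05 m/s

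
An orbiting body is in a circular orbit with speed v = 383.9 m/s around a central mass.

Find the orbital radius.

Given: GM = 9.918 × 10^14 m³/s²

For a circular orbit, v² = GM / r, so r = GM / v².
r = 9.918e+14 / (383.9)² m ≈ 6.73e+09 m = 6.73 Gm.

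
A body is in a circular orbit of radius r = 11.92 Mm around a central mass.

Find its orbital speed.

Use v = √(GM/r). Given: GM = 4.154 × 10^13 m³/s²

Convert to SI: r = 11.92 Mm = 1.192e+07 m.
For a circular orbit, gravity supplies the centripetal force, so v = √(GM / r).
v = √(4.154e+13 / 1.192e+07) m/s ≈ 1867 m/s = 1.867 km/s.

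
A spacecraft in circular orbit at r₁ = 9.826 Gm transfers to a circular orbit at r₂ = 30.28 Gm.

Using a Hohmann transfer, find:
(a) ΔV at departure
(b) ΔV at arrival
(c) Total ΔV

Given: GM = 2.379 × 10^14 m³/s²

Convert to SI: r₁ = 9.826 Gm = 9.826e+09 m; r₂ = 30.28 Gm = 3.028e+10 m.
Transfer semi-major axis: a_t = (r₁ + r₂)/2 = (9.826e+09 + 3.028e+10)/2 = 2.0053e+10 m.
Circular speeds: v₁ = √(GM/r₁) = 155.6 m/s, v₂ = √(GM/r₂) = 88.6379 m/s.
Transfer speeds (vis-viva v² = GM(2/r − 1/a_t)): v₁ᵗ = 191.204 m/s, v₂ᵗ = 62.0466 m/s.
(a) ΔV₁ = |v₁ᵗ − v₁| ≈ 35.6 m/s = 35.6 m/s.
(b) ΔV₂ = |v₂ − v₂ᵗ| ≈ 26.59 m/s = 26.59 m/s.
(c) ΔV_total = ΔV₁ + ΔV₂ ≈ 62.2 m/s = 62.2 m/s.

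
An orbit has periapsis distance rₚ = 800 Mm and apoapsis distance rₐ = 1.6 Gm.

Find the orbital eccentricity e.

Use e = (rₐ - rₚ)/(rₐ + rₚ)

Convert to SI: rₚ = 800 Mm = 8e+08 m; rₐ = 1.6 Gm = 1.6e+09 m.
e = (rₐ − rₚ) / (rₐ + rₚ).
e = (1.6e+09 − 8e+08) / (1.6e+09 + 8e+08) = 8e+08 / 2.4e+09 ≈ 0.3333.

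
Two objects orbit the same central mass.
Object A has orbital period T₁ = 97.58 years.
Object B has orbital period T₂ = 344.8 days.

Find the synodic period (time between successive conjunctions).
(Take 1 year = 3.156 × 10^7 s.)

Convert to SI: T₁ = 97.58 years = 3.07962e+09 s; T₂ = 344.8 days = 2.97907e+07 s.
T_syn = |T₁ · T₂ / (T₁ − T₂)|.
T_syn = |3.07962e+09 · 2.97907e+07 / (3.07962e+09 − 2.97907e+07)| s ≈ 3.008e+07 s = 348.2 days.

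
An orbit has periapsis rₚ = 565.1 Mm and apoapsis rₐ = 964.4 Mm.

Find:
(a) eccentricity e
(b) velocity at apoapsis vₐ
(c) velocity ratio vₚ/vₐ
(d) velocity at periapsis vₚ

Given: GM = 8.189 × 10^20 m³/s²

Convert to SI: rₚ = 565.1 Mm = 5.651e+08 m; rₐ = 964.4 Mm = 9.644e+08 m.
(a) e = (rₐ − rₚ)/(rₐ + rₚ) = (9.644e+08 − 5.651e+08)/(9.644e+08 + 5.651e+08) ≈ 0.2611
(b) With a = (rₚ + rₐ)/2 = 7.6475e+08 m, vₐ = √(GM (2/rₐ − 1/a)) = √(8.189e+20 · (2/9.644e+08 − 1/7.6475e+08)) m/s ≈ 7.921e+05 m/s
(c) Conservation of angular momentum (rₚvₚ = rₐvₐ) gives vₚ/vₐ = rₐ/rₚ = 9.644e+08/5.651e+08 ≈ 1.707
(d) With a = (rₚ + rₐ)/2 = 7.6475e+08 m, vₚ = √(GM (2/rₚ − 1/a)) = √(8.189e+20 · (2/5.651e+08 − 1/7.6475e+08)) m/s ≈ 1.352e+06 m/s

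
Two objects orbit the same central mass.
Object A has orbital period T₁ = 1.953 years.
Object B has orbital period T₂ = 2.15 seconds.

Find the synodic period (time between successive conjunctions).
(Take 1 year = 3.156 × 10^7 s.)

Convert to SI: T₁ = 1.953 years = 6.16367e+07 s.
T_syn = |T₁ · T₂ / (T₁ − T₂)|.
T_syn = |6.16367e+07 · 2.15 / (6.16367e+07 − 2.15)| s ≈ 2.15 s = 2.15 seconds.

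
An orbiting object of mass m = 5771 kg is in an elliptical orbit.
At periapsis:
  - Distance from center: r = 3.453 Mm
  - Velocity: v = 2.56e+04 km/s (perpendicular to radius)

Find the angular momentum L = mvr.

Convert to SI: r = 3.453 Mm = 3.453e+06 m; v = 2.56e+04 km/s = 2.56e+07 m/s.
Since v is perpendicular to r, L = m · v · r.
L = 5771 · 2.56e+07 · 3.453e+06 kg·m²/s ≈ 5.101e+17 kg·m²/s.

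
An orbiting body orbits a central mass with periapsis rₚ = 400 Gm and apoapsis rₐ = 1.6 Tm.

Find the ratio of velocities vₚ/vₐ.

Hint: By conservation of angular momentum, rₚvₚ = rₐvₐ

Convert to SI: rₚ = 400 Gm = 4e+11 m; rₐ = 1.6 Tm = 1.6e+12 m.
Conservation of angular momentum gives rₚvₚ = rₐvₐ, so vₚ/vₐ = rₐ/rₚ.
vₚ/vₐ = 1.6e+12 / 4e+11 ≈ 4.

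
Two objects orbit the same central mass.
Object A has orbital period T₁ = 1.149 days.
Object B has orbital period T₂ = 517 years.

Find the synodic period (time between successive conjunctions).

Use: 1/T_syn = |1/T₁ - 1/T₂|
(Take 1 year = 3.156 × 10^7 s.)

Convert to SI: T₁ = 1.149 days = 99273.6 s; T₂ = 517 years = 1.63165e+10 s.
T_syn = |T₁ · T₂ / (T₁ − T₂)|.
T_syn = |99273.6 · 1.63165e+10 / (99273.6 − 1.63165e+10)| s ≈ 9.927e+04 s = 1.149 days.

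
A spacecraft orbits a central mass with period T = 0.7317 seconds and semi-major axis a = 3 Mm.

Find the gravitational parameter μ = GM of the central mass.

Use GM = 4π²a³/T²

Convert to SI: a = 3 Mm = 3e+06 m.
GM = 4π² · a³ / T².
GM = 4π² · (3e+06)³ / (0.7317)² m³/s² ≈ 1.991e+21 m³/s² = 1.991 × 10^21 m³/s².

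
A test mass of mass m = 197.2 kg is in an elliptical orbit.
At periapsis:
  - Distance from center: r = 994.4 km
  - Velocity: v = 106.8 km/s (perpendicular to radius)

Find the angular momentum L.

Convert to SI: r = 994.4 km = 994400 m; v = 106.8 km/s = 106800 m/s.
Since v is perpendicular to r, L = m · v · r.
L = 197.2 · 106800 · 994400 kg·m²/s ≈ 2.094e+13 kg·m²/s.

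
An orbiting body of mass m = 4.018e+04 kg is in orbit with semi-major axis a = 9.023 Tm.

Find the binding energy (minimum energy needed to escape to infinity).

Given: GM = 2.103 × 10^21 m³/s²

Convert to SI: a = 9.023 Tm = 9.023e+12 m.
Total orbital energy is E = −GMm/(2a); binding energy is E_bind = −E = GMm/(2a).
E_bind = 2.103e+21 · 4.018e+04 / (2 · 9.023e+12) J ≈ 4.682e+12 J = 4.682 TJ.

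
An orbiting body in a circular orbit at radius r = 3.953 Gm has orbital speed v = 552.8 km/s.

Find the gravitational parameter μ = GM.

Convert to SI: r = 3.953 Gm = 3.953e+09 m; v = 552.8 km/s = 552800 m/s.
For a circular orbit v² = GM/r, so GM = v² · r.
GM = (552800)² · 3.953e+09 m³/s² ≈ 1.208e+21 m³/s² = 1.208 × 10^21 m³/s².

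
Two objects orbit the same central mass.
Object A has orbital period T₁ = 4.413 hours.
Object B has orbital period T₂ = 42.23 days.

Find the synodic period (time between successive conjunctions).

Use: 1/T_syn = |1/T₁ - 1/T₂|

Convert to SI: T₁ = 4.413 hours = 15886.8 s; T₂ = 42.23 days = 3.64867e+06 s.
T_syn = |T₁ · T₂ / (T₁ − T₂)|.
T_syn = |15886.8 · 3.64867e+06 / (15886.8 − 3.64867e+06)| s ≈ 1.596e+04 s = 4.432 hours.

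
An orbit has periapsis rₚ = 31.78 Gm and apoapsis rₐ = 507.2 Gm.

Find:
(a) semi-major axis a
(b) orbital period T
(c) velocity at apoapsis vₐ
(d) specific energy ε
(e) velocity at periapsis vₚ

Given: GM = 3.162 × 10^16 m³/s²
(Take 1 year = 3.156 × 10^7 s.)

Convert to SI: rₚ = 31.78 Gm = 3.178e+10 m; rₐ = 507.2 Gm = 5.072e+11 m.
(a) a = (rₚ + rₐ)/2 = (3.178e+10 + 5.072e+11)/2 ≈ 2.695e+11 m
(b) With a = (rₚ + rₐ)/2 = 2.6949e+11 m, T = 2π √(a³/GM) = 2π √((2.6949e+11)³/3.162e+16) s ≈ 4.943e+09 s
(c) With a = (rₚ + rₐ)/2 = 2.6949e+11 m, vₐ = √(GM (2/rₐ − 1/a)) = √(3.162e+16 · (2/5.072e+11 − 1/2.6949e+11)) m/s ≈ 85.74 m/s
(d) With a = (rₚ + rₐ)/2 = 2.6949e+11 m, ε = −GM/(2a) = −3.162e+16/(2 · 2.6949e+11) J/kg ≈ -5.867e+04 J/kg
(e) With a = (rₚ + rₐ)/2 = 2.6949e+11 m, vₚ = √(GM (2/rₚ − 1/a)) = √(3.162e+16 · (2/3.178e+10 − 1/2.6949e+11)) m/s ≈ 1368 m/s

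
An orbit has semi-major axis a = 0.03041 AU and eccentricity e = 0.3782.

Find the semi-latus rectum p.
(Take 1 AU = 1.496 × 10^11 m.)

Convert to SI: a = 0.03041 AU = 4.54934e+09 m.
p = a (1 − e²).
p = 4.54934e+09 · (1 − (0.3782)²) = 4.54934e+09 · 0.856965 ≈ 3.899e+09 m = 0.02606 AU.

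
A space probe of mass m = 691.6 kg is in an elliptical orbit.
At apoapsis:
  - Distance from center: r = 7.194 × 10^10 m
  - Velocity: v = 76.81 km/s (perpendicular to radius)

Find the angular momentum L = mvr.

Convert to SI: v = 76.81 km/s = 76810 m/s.
Since v is perpendicular to r, L = m · v · r.
L = 691.6 · 76810 · 7.194e+10 kg·m²/s ≈ 3.822e+18 kg·m²/s.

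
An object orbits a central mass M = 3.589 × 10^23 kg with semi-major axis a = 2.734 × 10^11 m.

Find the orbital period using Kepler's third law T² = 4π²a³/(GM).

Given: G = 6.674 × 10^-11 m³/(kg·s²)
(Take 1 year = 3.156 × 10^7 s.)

GM = G · M = 6.674e-11 · 3.589e+23 = 2.3953e+13 m³/s².
Kepler's third law: T = 2π √(a³ / GM).
Substituting a = 2.734e+11 m and GM = 2.3953e+13 m³/s²:
T = 2π √((2.734e+11)³ / 2.3953e+13) s
T ≈ 1.835e+11 s = 5815 years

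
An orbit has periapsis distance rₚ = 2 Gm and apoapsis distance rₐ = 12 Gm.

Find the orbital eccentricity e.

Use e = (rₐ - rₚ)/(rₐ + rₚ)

Convert to SI: rₚ = 2 Gm = 2e+09 m; rₐ = 12 Gm = 1.2e+10 m.
e = (rₐ − rₚ) / (rₐ + rₚ).
e = (1.2e+10 − 2e+09) / (1.2e+10 + 2e+09) = 1e+10 / 1.4e+10 ≈ 0.7143.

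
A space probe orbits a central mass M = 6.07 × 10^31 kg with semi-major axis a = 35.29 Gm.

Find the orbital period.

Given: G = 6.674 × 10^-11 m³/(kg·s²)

Convert to SI: a = 35.29 Gm = 3.529e+10 m.
GM = G · M = 6.674e-11 · 6.07e+31 = 4.05112e+21 m³/s².
Kepler's third law: T = 2π √(a³ / GM).
Substituting a = 3.529e+10 m and GM = 4.05112e+21 m³/s²:
T = 2π √((3.529e+10)³ / 4.05112e+21) s
T ≈ 6.544e+05 s = 7.575 days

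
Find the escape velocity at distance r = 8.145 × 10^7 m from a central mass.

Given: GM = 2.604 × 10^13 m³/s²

Escape velocity comes from setting total energy to zero: ½v² − GM/r = 0 ⇒ v_esc = √(2GM / r).
v_esc = √(2 · 2.604e+13 / 8.145e+07) m/s ≈ 799.6 m/s = 799.6 m/s.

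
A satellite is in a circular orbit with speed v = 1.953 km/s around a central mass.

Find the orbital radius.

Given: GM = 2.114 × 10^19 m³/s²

Convert to SI: v = 1.953 km/s = 1953 m/s.
For a circular orbit, v² = GM / r, so r = GM / v².
r = 2.114e+19 / (1953)² m ≈ 5.542e+12 m = 5.542 Tm.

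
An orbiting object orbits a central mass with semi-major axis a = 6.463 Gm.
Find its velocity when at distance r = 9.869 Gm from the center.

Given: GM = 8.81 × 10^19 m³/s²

Convert to SI: a = 6.463 Gm = 6.463e+09 m; r = 9.869 Gm = 9.869e+09 m.
Vis-viva: v = √(GM · (2/r − 1/a)).
2/r − 1/a = 2/9.869e+09 − 1/6.463e+09 = 4.79279e-11 m⁻¹.
v = √(8.81e+19 · 4.79279e-11) m/s ≈ 6.498e+04 m/s = 64.98 km/s.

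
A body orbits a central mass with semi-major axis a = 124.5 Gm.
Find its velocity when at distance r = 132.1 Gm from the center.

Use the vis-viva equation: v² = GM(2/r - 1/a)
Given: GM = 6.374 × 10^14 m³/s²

Convert to SI: a = 124.5 Gm = 1.245e+11 m; r = 132.1 Gm = 1.321e+11 m.
Vis-viva: v = √(GM · (2/r − 1/a)).
2/r − 1/a = 2/1.321e+11 − 1/1.245e+11 = 7.10792e-12 m⁻¹.
v = √(6.374e+14 · 7.10792e-12) m/s ≈ 67.31 m/s = 67.31 m/s.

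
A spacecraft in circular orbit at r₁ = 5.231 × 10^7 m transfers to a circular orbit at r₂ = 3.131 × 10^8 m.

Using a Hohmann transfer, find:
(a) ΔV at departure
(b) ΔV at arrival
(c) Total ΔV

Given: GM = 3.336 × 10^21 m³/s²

Transfer semi-major axis: a_t = (r₁ + r₂)/2 = (5.231e+07 + 3.131e+08)/2 = 1.82705e+08 m.
Circular speeds: v₁ = √(GM/r₁) = 7.98584e+06 m/s, v₂ = √(GM/r₂) = 3.26416e+06 m/s.
Transfer speeds (vis-viva v² = GM(2/r − 1/a_t)): v₁ᵗ = 1.04541e+07 m/s, v₂ᵗ = 1.74658e+06 m/s.
(a) ΔV₁ = |v₁ᵗ − v₁| ≈ 2.468e+06 m/s = 2468 km/s.
(b) ΔV₂ = |v₂ − v₂ᵗ| ≈ 1.518e+06 m/s = 1518 km/s.
(c) ΔV_total = ΔV₁ + ΔV₂ ≈ 3.986e+06 m/s = 3986 km/s.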